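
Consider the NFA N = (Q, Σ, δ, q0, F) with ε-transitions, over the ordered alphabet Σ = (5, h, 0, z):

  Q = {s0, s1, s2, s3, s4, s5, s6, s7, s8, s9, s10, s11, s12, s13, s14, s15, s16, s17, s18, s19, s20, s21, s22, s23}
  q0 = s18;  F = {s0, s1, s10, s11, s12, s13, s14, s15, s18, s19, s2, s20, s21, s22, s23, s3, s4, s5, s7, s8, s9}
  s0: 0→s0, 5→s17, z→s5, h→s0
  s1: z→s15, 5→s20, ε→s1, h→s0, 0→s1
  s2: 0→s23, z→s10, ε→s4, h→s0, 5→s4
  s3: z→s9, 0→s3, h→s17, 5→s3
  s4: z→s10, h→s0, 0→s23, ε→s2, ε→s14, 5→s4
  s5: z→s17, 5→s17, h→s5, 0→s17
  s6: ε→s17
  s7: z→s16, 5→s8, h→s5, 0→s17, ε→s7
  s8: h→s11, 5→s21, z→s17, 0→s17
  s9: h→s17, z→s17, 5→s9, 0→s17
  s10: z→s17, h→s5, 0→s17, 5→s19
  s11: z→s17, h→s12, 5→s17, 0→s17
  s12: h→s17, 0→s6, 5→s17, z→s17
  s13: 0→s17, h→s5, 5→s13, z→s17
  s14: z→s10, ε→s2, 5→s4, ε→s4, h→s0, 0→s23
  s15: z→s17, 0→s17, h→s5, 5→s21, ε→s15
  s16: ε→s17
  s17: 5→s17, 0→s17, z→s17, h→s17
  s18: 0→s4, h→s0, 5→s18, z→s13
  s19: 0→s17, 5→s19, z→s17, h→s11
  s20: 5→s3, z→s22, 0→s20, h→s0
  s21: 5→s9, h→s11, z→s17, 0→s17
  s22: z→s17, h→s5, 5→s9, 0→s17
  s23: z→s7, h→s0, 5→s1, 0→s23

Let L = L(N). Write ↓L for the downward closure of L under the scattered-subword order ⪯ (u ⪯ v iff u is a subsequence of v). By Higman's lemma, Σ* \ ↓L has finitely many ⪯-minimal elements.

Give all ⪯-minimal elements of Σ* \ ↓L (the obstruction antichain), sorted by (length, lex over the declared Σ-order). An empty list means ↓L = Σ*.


Antichain: [h5, z0, zz, 00555h, 0z5hhh].

|Q|=24, |F|=21, |δ|=98 (10 ε).
min D↑ (20 st, q0=0, F={4}): 0:5→0,h→1,0→2,z→3 1:5→4,h→1,0→1,z→5 2:5→2,h→1,0→6,z→7 3:5→3,h→5,0→4,z→4 4:5→4,h→4,0→4,z→4 5:5→4,h→5,0→4,z→4 6:5→8,h→1,0→6,z→9 7:5→10,h→5,0→4,z→4 8:5→11,h→1,0→8,z→12 9:5→13,h→5,0→4,z→4 10:5→10,h→14,0→4,z→4 11:5→15,h→1,0→11,z→16 12:5→17,h→5,0→4,z→4 13:5→17,h→14,0→4,z→4 14:5→4,h→18,0→4,z→4 15:5→15,h→4,0→15,z→19 16:5→19,h→5,0→4,z→4 17:5→19,h→14,0→4,z→4 18:5→4,h→4,0→4,z→4 19:5→19,h→4,0→4,z→4 [Hopcroft].
'h5': N↓-sim [24, 6, 1] end={s17} — reject; 2/2 deletions ∈↓L.
'z0': run [24, 15, 2] end={s17,s6} rej; 2/2 single-dels accept.
'zz': |S_i|=[24, 15, 2] end={s16,s17} ∉↓L; 2/2 deletions ∈↓L.
'00555h': N↓-sim [24, 22, 17, 14, 11, 3, 1] end={s17} — reject; 6/6 single-dels accept.
'0z5hhh': |S_i|=[24, 22, 14, 8, 4, 3, 1] end={s17} — reject; 6/6 single-dels accept.
5 obstructions.


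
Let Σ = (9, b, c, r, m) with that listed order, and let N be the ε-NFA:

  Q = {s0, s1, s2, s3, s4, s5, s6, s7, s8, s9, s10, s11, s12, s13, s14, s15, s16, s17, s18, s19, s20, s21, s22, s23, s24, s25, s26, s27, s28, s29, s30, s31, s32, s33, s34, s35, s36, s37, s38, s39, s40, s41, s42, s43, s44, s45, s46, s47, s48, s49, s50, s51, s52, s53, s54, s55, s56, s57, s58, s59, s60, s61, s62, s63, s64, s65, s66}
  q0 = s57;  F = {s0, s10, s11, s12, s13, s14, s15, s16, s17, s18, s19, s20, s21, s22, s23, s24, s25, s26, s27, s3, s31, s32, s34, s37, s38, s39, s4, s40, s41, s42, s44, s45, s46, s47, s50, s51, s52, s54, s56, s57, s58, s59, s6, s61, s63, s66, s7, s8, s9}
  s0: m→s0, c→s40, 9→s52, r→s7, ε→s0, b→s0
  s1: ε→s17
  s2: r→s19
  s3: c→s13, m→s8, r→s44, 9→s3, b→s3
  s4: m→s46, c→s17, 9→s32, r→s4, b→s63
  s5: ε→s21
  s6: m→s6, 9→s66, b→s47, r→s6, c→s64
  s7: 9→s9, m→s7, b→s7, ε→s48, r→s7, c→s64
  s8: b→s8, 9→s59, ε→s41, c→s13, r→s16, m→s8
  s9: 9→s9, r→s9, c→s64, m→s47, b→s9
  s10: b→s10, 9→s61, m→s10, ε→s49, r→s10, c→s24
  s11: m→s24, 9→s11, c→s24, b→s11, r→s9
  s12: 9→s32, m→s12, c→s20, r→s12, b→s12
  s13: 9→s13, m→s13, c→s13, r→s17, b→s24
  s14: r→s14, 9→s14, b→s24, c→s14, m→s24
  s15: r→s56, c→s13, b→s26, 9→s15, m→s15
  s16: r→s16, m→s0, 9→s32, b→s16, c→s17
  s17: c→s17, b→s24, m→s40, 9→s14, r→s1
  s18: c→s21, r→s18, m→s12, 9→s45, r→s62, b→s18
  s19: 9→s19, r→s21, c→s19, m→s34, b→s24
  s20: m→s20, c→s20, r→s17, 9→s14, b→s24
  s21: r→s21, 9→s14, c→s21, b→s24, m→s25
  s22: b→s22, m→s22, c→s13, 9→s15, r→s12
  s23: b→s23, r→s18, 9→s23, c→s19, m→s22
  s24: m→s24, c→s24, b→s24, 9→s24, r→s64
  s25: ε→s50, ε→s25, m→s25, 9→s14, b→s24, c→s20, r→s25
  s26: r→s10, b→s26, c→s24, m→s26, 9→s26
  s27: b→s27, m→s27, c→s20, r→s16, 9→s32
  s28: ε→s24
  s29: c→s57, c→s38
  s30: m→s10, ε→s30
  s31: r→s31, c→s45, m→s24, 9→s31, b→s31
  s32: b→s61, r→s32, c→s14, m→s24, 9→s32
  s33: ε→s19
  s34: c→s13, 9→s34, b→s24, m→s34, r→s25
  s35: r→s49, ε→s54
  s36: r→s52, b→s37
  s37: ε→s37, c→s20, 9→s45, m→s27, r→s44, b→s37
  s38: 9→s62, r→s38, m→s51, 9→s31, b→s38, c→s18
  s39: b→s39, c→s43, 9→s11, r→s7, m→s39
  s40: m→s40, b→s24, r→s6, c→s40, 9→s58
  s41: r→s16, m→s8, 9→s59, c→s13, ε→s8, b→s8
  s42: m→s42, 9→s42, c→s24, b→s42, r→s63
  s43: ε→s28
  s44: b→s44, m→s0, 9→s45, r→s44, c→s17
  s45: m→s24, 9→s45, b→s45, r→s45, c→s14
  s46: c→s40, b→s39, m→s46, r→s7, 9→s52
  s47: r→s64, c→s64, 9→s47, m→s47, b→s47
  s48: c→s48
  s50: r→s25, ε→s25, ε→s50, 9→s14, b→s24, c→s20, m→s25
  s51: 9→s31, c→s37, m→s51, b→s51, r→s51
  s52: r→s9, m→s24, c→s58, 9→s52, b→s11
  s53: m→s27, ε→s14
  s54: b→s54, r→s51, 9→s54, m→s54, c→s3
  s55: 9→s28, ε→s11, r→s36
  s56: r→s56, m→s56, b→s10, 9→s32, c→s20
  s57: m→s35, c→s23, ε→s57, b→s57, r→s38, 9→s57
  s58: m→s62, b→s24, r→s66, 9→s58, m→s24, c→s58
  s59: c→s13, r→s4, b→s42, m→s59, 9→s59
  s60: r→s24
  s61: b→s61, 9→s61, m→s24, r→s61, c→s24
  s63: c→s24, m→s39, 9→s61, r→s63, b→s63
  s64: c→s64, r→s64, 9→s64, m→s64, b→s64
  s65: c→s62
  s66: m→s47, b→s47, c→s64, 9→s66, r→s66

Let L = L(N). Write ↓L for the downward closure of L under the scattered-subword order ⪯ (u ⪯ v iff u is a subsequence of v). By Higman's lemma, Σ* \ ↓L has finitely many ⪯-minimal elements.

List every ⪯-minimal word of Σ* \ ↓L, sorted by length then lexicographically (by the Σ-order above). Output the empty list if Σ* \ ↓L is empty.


|Q|=67, |F|=49, |δ|=286 (20 ε).
min D↑ (48 st, q0=0, F={20}): 0:9→0,b→0,c→1,r→2,m→3 1:9→1,b→1,c→4,r→5,m→6 2:9→7,b→2,c→5,r→2,m→8 3:9→3,b→3,c→9,r→8,m→3 4:9→4,b→10,c→4,r→11,m→12 5:9→13,b→5,c→11,r→5,m→14 6:9→15,b→6,c→16,r→14,m→6 7:9→7,b→7,c→13,r→7,m→10 8:9→7,b→8,c→17,r→8,m→8 9:9→9,b→9,c→16,r→18,m→19 10:9→10,b→10,c→10,r→20,m→10 11:9→21,b→10,c→11,r→11,m→22 12:9→12,b→10,c→16,r→22,m→12 13:9→13,b→13,c→21,r→13,m→10 14:9→23,b→14,c→24,r→14,m→14 15:9→15,b→25,c→16,r→26,m→15 16:9→16,b→10,c→16,r→27,m→16 17:9→13,b→17,c→24,r→18,m→28 18:9→13,b→18,c→27,r→18,m→29 19:9→30,b→19,c→16,r→31,m→19 20:9→20,b→20,c→20,r→20,m→20 21:9→21,b→10,c→21,r→21,m→10 22:9→21,b→10,c→24,r→22,m→22 23:9→23,b→32,c→21,r→23,m→10 24:9→21,b→10,c→24,r→27,m→24 25:9→25,b→25,c→10,r→33,m→25 26:9→23,b→33,c→24,r→26,m→26 27:9→21,b→10,c→27,r→27,m→34 28:9→23,b→28,c→24,r→31,m→28 29:9→35,b→29,c→34,r→36,m→29 30:9→30,b→37,c→16,r→38,m→30 31:9→23,b→31,c→27,r→31,m→29 32:9→32,b→32,c→10,r→32,m→10 33:9→32,b→33,c→10,r→33,m→33 34:9→39,b→10,c→34,r→40,m→34 35:9→35,b→41,c→39,r→42,m→10 36:9→42,b→36,c→20,r→36,m→36 37:9→37,b→37,c→10,r→43,m→37 38:9→23,b→43,c→27,r→38,m→44 39:9→39,b→10,c→39,r→45,m→10 40:9→45,b→46,c→20,r→40,m→40 41:9→41,b→41,c→10,r→42,m→10 42:9→42,b→42,c→20,r→42,m→46 43:9→32,b→43,c→10,r→43,m→47 44:9→35,b→47,c→34,r→36,m→44 45:9→45,b→46,c→20,r→45,m→46 46:9→46,b→46,c→20,r→20,m→46 47:9→41,b→47,c→10,r→36,m→47 [Hopcroft].
'ccbr': N↓-sim [57, 51, 21, 3, 1] end={s64} rej; 4/4 deletions ∈↓L.
'r9mr': |S_i|=[57, 42, 14, 4, 1] end={s64} — reject; 4/4 deletions ∈↓L.
'cm9bcr': |S_i|=[57, 51, 43, 36, 16, 5, 1] end={s64} — reject; 6/6 single-dels accept.
'mcrmrc': run [57, 51, 37, 28, 18, 7, 2] end={s48,s64} ∉↓L; 6/6 del acc.
4 words, ⪯-incomp.

Antichain: [ccbr, r9mr, cm9bcr, mcrmrc].


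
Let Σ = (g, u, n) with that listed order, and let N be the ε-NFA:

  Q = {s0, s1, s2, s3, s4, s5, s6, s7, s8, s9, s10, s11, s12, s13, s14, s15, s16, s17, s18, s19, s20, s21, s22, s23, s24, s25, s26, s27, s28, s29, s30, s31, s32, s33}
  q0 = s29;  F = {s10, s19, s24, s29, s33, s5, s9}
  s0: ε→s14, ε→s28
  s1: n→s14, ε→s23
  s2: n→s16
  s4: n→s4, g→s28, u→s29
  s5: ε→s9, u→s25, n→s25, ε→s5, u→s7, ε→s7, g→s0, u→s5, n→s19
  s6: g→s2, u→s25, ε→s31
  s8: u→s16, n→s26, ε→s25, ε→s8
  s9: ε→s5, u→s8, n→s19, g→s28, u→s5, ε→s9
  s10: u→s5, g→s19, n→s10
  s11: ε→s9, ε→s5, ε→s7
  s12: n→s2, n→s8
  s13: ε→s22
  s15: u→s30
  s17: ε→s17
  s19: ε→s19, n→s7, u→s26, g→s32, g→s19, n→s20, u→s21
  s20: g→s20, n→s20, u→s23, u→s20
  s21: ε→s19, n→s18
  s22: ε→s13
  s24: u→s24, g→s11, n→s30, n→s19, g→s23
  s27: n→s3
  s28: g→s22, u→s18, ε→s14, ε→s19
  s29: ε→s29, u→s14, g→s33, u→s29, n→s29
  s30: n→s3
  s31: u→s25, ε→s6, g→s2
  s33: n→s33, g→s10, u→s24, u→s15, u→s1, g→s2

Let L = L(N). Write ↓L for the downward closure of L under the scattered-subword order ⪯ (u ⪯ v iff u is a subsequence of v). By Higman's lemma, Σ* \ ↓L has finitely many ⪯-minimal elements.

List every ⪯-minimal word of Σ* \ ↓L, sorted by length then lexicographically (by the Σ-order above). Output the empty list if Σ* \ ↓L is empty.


|Q|=34, |F|=7, |δ|=80 (23 ε).
min D↑ (7 st, q0=0, F={6}): 0:g→1,u→0,n→0 1:g→2,u→3,n→1 2:g→4,u→5,n→2 3:g→5,u→3,n→4 4:g→4,u→4,n→6 5:g→4,u→5,n→4 6:g→6,u→6,n→6 [Hopcroft].
'gggn': run [28, 27, 21, 13, 4] end={s18,s20,s23,s7} rej; 4/4 del acc.
'gunn': run [28, 27, 24, 12, 5] end={s18,s20,s23,s3,s7} ∉↓L; 4/4 single-dels accept.
2 obstructions.

A = [gggn, gunn].


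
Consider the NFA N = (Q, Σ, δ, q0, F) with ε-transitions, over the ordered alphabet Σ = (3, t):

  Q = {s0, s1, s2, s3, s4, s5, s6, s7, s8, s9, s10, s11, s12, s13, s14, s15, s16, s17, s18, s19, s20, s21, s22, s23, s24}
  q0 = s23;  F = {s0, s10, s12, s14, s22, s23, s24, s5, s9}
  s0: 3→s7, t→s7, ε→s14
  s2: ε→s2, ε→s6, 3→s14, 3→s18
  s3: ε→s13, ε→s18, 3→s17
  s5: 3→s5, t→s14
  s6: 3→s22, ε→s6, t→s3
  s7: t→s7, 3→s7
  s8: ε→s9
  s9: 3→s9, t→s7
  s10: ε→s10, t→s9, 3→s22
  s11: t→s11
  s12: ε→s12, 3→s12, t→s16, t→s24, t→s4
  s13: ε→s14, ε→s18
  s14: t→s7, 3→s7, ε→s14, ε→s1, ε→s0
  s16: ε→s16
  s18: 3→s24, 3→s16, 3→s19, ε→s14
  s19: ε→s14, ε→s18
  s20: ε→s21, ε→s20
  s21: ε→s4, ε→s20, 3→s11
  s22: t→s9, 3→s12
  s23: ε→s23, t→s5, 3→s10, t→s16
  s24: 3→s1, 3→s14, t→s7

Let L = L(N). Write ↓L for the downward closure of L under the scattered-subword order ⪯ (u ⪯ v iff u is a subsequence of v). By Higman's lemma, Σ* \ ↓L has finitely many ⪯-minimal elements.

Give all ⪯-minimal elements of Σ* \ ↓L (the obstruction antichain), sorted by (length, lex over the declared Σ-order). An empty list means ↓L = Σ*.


min(Σ*\↓L) = [3tt, tt3, ttt, 333t33].

|Q|=25, |F|=9, |δ|=57 (23 ε).
min D↑ (9 st, q0=0, F={7}): 0:3→1,t→2 1:3→3,t→4 2:3→2,t→5 3:3→6,t→4 4:3→4,t→7 5:3→7,t→7 6:3→6,t→8 7:3→7,t→7 8:3→5,t→7.
'3tt': N↓-sim [13, 12, 8, 1] end={s7} rej; 3/3 deletions ∈↓L.
'tt3': N↓-sim [13, 9, 4, 1] end={s7} ∉↓L; 3/3 deletions ∈↓L.
'ttt': |S_i|=[13, 9, 4, 1] end={s7} rej; 3/3 del acc.
'333t33': run [13, 12, 11, 10, 7, 4, 1] end={s7} ∉↓L; 6/6 deletions ∈↓L.
4 obstructions.


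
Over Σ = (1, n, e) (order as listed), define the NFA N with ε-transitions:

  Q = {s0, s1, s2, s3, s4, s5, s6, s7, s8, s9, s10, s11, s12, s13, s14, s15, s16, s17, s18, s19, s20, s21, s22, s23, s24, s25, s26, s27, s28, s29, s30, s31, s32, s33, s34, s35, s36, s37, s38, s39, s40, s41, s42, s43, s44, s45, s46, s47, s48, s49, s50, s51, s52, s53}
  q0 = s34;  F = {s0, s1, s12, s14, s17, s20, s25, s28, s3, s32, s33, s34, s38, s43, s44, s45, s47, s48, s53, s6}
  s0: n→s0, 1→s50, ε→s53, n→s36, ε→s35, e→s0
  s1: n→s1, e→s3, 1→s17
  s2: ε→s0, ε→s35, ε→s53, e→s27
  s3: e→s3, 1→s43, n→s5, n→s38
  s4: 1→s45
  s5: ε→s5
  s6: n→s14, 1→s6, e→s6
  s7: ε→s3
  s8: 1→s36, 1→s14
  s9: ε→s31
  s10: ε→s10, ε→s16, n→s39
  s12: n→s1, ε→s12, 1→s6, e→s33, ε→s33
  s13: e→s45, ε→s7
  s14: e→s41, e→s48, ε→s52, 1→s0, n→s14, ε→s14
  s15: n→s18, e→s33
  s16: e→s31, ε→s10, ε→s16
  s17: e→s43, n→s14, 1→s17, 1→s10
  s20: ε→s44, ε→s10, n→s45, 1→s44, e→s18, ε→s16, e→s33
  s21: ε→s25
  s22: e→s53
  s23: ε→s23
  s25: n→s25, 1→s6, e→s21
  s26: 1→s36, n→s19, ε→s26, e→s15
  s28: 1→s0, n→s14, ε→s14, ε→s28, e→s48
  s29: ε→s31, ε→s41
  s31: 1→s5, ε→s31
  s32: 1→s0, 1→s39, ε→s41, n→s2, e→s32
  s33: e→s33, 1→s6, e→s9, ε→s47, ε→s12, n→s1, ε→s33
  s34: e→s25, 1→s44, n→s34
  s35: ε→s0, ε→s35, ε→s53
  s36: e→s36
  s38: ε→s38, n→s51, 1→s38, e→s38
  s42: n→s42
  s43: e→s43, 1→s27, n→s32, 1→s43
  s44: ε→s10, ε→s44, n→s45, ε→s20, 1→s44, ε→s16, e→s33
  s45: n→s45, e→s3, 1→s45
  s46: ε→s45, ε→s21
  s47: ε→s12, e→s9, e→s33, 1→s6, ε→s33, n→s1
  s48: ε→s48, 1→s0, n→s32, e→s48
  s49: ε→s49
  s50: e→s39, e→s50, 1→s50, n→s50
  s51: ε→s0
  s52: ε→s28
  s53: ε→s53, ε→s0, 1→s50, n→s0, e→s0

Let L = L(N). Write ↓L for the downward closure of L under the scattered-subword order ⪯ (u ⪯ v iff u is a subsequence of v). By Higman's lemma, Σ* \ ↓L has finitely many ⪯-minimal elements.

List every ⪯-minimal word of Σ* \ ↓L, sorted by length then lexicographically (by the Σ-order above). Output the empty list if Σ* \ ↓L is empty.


|Q|=54, |F|=20, |δ|=139 (50 ε).
min D↑ (16 st, q0=0, F={15}): 0:1→1,n→0,e→2 1:1→1,n→3,e→4 2:1→5,n→2,e→2 3:1→3,n→3,e→6 4:1→5,n→7,e→4 5:1→5,n→8,e→5 6:1→9,n→10,e→6 7:1→11,n→7,e→6 8:1→12,n→8,e→13 9:1→9,n→14,e→9 10:1→10,n→12,e→10 11:1→11,n→8,e→9 12:1→15,n→12,e→12 13:1→12,n→14,e→13 14:1→12,n→12,e→14 15:1→15,n→15,e→15 (ε-aug+det+¬).
'e1n11': run [36, 32, 23, 15, 6, 2] end={s39,s50} ∉↓L; 5/5 single-dels accept.
'1nenn1': run [36, 33, 25, 17, 13, 9, 2] end={s39,s50} ∉↓L; 6/6 deletions ∈↓L.
2 obstructions.

A = [e1n11, 1nenn1].


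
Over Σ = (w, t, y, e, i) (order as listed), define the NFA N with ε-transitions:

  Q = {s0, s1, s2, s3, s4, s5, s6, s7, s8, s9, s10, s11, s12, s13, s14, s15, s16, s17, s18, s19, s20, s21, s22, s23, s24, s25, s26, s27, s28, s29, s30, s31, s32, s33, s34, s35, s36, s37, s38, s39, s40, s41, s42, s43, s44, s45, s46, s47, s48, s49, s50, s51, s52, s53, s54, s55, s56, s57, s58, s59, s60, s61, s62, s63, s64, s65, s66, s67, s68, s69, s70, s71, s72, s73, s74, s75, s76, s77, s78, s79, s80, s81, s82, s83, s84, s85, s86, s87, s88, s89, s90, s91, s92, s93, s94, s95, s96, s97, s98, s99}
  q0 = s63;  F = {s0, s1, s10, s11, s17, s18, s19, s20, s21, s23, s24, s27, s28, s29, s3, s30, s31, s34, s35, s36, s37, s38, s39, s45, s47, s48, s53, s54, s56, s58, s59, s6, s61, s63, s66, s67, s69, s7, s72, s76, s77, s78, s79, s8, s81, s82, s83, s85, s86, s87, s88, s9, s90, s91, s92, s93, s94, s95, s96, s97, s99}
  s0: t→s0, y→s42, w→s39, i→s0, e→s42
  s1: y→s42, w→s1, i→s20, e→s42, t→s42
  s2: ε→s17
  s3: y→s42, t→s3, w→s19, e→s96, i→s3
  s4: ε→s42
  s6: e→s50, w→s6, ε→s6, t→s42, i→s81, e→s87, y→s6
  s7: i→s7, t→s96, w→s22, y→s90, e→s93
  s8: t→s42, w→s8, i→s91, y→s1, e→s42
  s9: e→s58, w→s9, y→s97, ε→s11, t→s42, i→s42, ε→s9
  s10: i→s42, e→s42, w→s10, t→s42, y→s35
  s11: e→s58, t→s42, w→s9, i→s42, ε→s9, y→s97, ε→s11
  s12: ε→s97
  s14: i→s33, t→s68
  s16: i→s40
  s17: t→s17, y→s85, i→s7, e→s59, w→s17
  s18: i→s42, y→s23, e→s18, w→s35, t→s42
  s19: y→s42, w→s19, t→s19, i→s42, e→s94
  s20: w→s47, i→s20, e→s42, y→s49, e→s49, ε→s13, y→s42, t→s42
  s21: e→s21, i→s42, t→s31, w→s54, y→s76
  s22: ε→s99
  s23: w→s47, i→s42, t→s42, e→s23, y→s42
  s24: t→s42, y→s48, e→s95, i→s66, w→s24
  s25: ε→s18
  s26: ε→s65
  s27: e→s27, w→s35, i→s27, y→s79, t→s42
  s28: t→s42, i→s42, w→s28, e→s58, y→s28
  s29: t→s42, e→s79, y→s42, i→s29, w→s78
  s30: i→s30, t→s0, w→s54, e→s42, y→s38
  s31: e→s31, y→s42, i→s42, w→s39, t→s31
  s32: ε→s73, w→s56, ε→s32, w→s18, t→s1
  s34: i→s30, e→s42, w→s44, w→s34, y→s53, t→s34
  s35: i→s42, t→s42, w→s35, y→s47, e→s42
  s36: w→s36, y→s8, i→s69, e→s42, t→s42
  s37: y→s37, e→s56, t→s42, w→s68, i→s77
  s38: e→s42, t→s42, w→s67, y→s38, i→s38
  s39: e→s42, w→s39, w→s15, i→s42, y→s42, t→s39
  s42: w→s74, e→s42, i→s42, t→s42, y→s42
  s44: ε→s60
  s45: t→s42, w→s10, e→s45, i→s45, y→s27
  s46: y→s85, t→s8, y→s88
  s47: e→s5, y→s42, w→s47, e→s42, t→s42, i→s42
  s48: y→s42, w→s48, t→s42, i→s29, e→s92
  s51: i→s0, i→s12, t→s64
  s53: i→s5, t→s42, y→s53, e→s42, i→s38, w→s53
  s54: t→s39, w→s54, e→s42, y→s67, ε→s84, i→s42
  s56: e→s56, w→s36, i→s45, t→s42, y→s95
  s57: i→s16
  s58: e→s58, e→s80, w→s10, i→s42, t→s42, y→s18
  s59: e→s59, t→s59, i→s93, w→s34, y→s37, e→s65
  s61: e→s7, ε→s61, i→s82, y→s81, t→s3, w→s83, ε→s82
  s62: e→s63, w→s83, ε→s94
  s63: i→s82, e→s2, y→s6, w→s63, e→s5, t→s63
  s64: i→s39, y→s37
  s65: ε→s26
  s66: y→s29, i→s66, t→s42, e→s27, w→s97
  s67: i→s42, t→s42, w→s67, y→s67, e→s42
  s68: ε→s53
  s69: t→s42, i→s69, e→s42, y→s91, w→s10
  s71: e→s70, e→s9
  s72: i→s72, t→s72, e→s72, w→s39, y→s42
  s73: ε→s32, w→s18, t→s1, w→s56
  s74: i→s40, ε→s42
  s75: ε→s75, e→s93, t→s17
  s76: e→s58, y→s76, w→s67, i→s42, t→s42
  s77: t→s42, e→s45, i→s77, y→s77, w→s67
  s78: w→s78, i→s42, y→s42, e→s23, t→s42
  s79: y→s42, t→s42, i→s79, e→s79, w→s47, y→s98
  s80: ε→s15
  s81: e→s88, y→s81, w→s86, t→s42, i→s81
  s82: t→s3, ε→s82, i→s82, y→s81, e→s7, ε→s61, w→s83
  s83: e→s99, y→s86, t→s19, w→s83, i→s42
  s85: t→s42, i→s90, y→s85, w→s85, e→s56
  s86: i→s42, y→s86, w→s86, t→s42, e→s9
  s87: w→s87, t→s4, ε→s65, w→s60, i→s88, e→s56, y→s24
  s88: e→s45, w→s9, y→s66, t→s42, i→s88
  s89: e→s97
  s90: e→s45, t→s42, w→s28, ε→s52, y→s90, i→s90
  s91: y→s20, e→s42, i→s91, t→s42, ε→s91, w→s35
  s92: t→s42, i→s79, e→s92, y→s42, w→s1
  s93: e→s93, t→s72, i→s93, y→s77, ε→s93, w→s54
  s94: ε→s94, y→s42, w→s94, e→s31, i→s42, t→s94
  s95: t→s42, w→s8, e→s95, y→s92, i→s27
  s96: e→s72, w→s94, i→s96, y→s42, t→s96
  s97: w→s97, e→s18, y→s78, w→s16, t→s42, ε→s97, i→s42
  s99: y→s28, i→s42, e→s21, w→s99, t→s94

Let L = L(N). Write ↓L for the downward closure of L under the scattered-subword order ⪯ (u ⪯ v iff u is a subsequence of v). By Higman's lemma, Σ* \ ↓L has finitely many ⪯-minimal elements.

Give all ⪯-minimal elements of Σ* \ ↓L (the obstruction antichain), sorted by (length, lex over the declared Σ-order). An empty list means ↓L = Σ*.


Antichain: [yt, iwi, ity, eewe, yeyyy].

|Q|=100, |F|=61, |δ|=382 (33 ε).
min D↑ (60 st, q0=0, F={4}): 0:w→0,t→0,y→1,e→2,i→3 1:w→1,t→4,y→1,e→5,i→6 2:w→2,t→2,y→7,e→8,i→9 3:w→10,t→11,y→6,e→9,i→3 4:w→4,t→4,y→4,e→4,i→4 5:w→5,t→4,y→12,e→13,i→14 6:w→15,t→4,y→6,e→14,i→6 7:w→7,t→4,y→7,e→13,i→16 8:w→17,t→8,y→18,e→8,i→19 9:w→20,t→21,y→16,e→19,i→9 10:w→10,t→22,y→15,e→20,i→4 11:w→22,t→11,y→4,e→21,i→11 12:w→12,t→4,y→23,e→24,i→25 13:w→26,t→4,y→24,e→13,i→27 14:w→28,t→4,y→25,e→27,i→14 15:w→15,t→4,y→15,e→28,i→4 16:w→29,t→4,y→16,e→27,i→16 17:w→17,t→17,y→30,e→4,i→31 18:w→30,t→4,y→18,e→13,i→32 19:w→33,t→34,y→32,e→19,i→19 20:w→20,t→35,y→29,e→36,i→4 21:w→35,t→21,y→4,e→34,i→21 22:w→22,t→22,y→4,e→35,i→4 23:w→23,t→4,y→4,e→37,i→38 24:w→39,t→4,y→37,e→24,i→40 25:w→41,t→4,y→38,e→40,i→25 26:w→26,t→4,y→39,e→4,i→42 27:w→43,t→4,y→40,e→27,i→27 28:w→28,t→4,y→41,e→44,i→4 29:w→29,t→4,y→29,e→44,i→4 30:w→30,t→4,y→30,e→4,i→45 31:w→33,t→46,y→45,e→4,i→31 32:w→47,t→4,y→32,e→27,i→32 33:w→33,t→48,y→47,e→4,i→4 34:w→48,t→34,y→4,e→34,i→34 35:w→35,t→35,y→4,e→49,i→4 36:w→33,t→49,y→50,e→36,i→4 37:w→51,t→4,y→4,e→37,i→52 38:w→53,t→4,y→4,e→52,i→38 39:w→39,t→4,y→51,e→4,i→54 40:w→55,t→4,y→52,e→40,i→40 41:w→41,t→4,y→53,e→56,i→4 42:w→43,t→4,y→54,e→4,i→42 43:w→43,t→4,y→55,e→4,i→4 44:w→43,t→4,y→56,e→44,i→4 45:w→47,t→4,y→45,e→4,i→45 46:w→48,t→46,y→4,e→4,i→46 47:w→47,t→4,y→47,e→4,i→4 48:w→48,t→48,y→4,e→4,i→4 49:w→48,t→49,y→4,e→49,i→4 50:w→47,t→4,y→50,e→44,i→4 51:w→51,t→4,y→4,e→4,i→57 52:w→58,t→4,y→4,e→52,i→52 53:w→53,t→4,y→4,e→59,i→4 54:w→55,t→4,y→57,e→4,i→54 55:w→55,t→4,y→58,e→4,i→4 56:w→55,t→4,y→59,e→56,i→4 57:w→58,t→4,y→4,e→4,i→57 58:w→58,t→4,y→4,e→4,i→4 59:w→58,t→4,y→4,e→59,i→4 (ε-aug+det+¬).
'yt': N↓-sim [82, 57, 4] end={s4,s40,s42,s74} — reject; 2/2 deletions ∈↓L.
'iwi': |S_i|=[82, 57, 31, 3] end={s40,s42,s74} rej; 3/3 deletions ∈↓L.
'ity': run [82, 57, 12, 3] end={s40,s42,s74} rej; 3/3 del acc.
'eewe': |S_i|=[82, 73, 49, 28, 5] end={s40,s42,s49,s5,s74} rej; 4/4 deletions ∈↓L.
'yeyyy': |S_i|=[82, 57, 43, 26, 16, 5] end={s40,s42,s49,s74,s98} — reject; 5/5 single-dels accept.
5 words, ⪯-incomp.


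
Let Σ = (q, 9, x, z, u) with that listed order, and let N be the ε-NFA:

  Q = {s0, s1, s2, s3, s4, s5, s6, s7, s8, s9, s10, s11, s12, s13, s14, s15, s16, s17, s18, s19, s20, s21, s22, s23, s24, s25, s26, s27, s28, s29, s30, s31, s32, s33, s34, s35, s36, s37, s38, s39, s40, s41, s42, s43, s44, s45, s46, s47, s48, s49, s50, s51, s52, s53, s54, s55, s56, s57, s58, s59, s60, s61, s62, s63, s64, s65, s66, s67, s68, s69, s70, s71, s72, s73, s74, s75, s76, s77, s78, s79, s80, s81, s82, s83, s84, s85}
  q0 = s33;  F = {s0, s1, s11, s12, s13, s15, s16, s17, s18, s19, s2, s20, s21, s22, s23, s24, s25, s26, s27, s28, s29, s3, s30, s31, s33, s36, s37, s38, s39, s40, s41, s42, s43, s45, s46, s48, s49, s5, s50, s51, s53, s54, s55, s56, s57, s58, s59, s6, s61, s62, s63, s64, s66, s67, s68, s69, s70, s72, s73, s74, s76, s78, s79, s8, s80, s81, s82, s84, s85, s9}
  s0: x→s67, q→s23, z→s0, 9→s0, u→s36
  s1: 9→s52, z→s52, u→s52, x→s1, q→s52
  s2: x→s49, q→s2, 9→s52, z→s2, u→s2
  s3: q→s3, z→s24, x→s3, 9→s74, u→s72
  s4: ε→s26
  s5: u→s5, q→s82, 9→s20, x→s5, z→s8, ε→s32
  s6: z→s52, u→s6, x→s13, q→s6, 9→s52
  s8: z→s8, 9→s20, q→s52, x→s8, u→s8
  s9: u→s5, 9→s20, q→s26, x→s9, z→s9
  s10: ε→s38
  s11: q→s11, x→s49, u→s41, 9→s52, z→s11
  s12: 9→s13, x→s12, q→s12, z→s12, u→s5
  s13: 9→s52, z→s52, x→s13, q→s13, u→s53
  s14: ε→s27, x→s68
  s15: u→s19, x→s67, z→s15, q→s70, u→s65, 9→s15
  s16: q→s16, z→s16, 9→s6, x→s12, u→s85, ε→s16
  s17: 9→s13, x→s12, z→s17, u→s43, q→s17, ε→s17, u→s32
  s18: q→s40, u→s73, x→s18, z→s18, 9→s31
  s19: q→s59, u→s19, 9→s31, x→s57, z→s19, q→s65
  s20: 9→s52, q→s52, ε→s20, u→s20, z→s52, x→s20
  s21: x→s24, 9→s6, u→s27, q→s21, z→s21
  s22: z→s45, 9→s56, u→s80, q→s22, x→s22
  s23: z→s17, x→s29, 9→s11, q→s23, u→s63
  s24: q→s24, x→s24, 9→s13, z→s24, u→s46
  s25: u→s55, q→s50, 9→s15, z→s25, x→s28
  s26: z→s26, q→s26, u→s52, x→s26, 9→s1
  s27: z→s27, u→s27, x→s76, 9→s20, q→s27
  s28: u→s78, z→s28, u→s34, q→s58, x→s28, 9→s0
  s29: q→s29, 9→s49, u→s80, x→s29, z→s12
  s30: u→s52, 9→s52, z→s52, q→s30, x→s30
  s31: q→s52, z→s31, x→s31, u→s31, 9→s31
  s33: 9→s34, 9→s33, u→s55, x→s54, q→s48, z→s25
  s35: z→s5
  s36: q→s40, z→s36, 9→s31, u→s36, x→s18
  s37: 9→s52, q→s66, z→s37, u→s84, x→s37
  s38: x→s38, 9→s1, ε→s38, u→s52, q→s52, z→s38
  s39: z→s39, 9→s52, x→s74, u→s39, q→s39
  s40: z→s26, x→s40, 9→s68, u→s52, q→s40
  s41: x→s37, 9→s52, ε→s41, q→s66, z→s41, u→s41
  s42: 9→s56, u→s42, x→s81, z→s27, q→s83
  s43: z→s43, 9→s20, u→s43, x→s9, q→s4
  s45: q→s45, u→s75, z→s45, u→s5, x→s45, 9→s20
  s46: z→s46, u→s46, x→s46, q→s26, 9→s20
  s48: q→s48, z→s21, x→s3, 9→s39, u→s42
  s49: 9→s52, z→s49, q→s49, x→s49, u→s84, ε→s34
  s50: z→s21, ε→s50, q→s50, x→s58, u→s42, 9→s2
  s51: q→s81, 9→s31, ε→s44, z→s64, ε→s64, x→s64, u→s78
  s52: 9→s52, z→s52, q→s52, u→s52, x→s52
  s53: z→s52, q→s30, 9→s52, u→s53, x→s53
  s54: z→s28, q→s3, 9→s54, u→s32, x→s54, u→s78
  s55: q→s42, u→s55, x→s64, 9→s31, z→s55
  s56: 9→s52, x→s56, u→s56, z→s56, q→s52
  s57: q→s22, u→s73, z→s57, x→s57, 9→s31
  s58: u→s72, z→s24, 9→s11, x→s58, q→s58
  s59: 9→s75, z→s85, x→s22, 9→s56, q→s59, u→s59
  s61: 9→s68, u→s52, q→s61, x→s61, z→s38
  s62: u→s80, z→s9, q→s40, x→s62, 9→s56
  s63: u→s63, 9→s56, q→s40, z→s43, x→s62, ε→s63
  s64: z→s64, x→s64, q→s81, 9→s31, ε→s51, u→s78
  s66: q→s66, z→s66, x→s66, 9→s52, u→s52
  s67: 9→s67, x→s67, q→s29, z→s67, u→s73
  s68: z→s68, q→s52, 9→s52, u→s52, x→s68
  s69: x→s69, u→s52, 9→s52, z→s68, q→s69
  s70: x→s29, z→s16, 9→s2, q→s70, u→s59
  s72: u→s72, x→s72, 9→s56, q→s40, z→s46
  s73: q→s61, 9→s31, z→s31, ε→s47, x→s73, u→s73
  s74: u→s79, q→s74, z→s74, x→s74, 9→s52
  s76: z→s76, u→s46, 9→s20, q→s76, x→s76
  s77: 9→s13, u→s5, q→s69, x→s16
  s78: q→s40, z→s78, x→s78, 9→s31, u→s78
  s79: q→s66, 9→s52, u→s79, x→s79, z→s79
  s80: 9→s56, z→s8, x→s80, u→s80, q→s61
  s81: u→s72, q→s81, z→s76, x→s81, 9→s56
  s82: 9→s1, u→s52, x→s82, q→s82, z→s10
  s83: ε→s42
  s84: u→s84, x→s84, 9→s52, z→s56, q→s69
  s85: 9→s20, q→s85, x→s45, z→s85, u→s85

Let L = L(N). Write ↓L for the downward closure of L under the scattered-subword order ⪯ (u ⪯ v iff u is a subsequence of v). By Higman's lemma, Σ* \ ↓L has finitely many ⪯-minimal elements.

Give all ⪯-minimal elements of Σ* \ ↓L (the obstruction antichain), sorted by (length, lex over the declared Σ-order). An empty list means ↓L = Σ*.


A = [q99, u9q, qz9z, xuqu, z9xuzq].

|Q|=86, |F|=70, |δ|=386 (17 ε).
min D↑ (70 st, q0=0, F={15}): 0:q→1,9→0,x→2,z→3,u→4 1:q→1,9→5,x→6,z→7,u→8 2:q→6,9→2,x→2,z→9,u→10 3:q→11,9→12,x→9,z→3,u→4 4:q→8,9→13,x→14,z→4,u→4 5:q→5,9→15,x→16,z→5,u→5 6:q→6,9→16,x→6,z→17,u→18 7:q→7,9→19,x→17,z→7,u→20 8:q→8,9→21,x→22,z→20,u→8 9:q→23,9→24,x→9,z→9,u→10 10:q→25,9→13,x→10,z→10,u→10 11:q→11,9→26,x→23,z→7,u→8 12:q→27,9→12,x→28,z→12,u→29 13:q→15,9→13,x→13,z→13,u→13 14:q→22,9→13,x→14,z→14,u→10 15:q→15,9→15,x→15,z→15,u→15 16:q→16,9→15,x→16,z→16,u→30 17:q→17,9→31,x→17,z→17,u→32 18:q→25,9→21,x→18,z→32,u→18 19:q→19,9→15,x→31,z→15,u→19 20:q→20,9→33,x→34,z→20,u→20 21:q→15,9→15,x→21,z→21,u→21 22:q→22,9→21,x→22,z→34,u→18 23:q→23,9→35,x→23,z→17,u→18 24:q→36,9→24,x→28,z→24,u→37 25:q→25,9→38,x→25,z→39,u→15 26:q→26,9→15,x→40,z→26,u→26 27:q→27,9→26,x→41,z→42,u→43 28:q→41,9→28,x→28,z→28,u→44 29:q→43,9→13,x→45,z→29,u→29 30:q→46,9→15,x→30,z→30,u→30 31:q→31,9→15,x→31,z→15,u→47 32:q→39,9→33,x→32,z→32,u→32 33:q→15,9→15,x→33,z→15,u→33 34:q→34,9→33,x→34,z→34,u→32 35:q→35,9→15,x→40,z→35,u→48 36:q→36,9→35,x→41,z→49,u→50 37:q→25,9→13,x→51,z→37,u→37 38:q→15,9→15,x→38,z→38,u→15 39:q→39,9→52,x→39,z→39,u→15 40:q→40,9→15,x→40,z→40,u→53 41:q→41,9→40,x→41,z→54,u→55 42:q→42,9→19,x→54,z→42,u→56 43:q→43,9→21,x→57,z→56,u→43 44:q→58,9→13,x→44,z→13,u→44 45:q→57,9→13,x→45,z→45,u→44 46:q→46,9→15,x→46,z→46,u→15 47:q→59,9→15,x→47,z→15,u→47 48:q→46,9→15,x→60,z→48,u→48 49:q→49,9→31,x→54,z→49,u→61 50:q→25,9→21,x→62,z→61,u→50 51:q→25,9→13,x→51,z→51,u→44 52:q→15,9→15,x→52,z→15,u→15 53:q→63,9→15,x→53,z→21,u→53 54:q→54,9→31,x→54,z→54,u→64 55:q→58,9→21,x→55,z→65,u→55 56:q→56,9→33,x→66,z→56,u→56 57:q→57,9→21,x→57,z→66,u→55 58:q→58,9→38,x→58,z→67,u→15 59:q→59,9→15,x→59,z→15,u→15 60:q→46,9→15,x→60,z→60,u→53 61:q→39,9→33,x→68,z→61,u→61 62:q→25,9→21,x→62,z→68,u→55 63:q→63,9→15,x→63,z→38,u→15 64:q→69,9→33,x→64,z→65,u→64 65:q→15,9→33,x→65,z→65,u→65 66:q→66,9→33,x→66,z→66,u→64 67:q→15,9→52,x→67,z→67,u→15 68:q→39,9→33,x→68,z→68,u→64 69:q→69,9→52,x→69,z→67,u→15.
'q99': N↓-sim [80, 61, 22, 1] end={s52} — reject; 3/3 del acc.
'u9q': run [80, 60, 7, 1] end={s52} ∉↓L; 3/3 single-dels accept.
'qz9z': run [80, 61, 42, 7, 1] end={s52} — reject; 4/4 single-dels accept.
'xuqu': N↓-sim [80, 61, 38, 13, 1] end={s52} rej; 4/4 del acc.
'z9xuzq': run [80, 76, 55, 37, 21, 9, 1] end={s52} rej; 6/6 del acc.
5 words, ⪯-incomp.


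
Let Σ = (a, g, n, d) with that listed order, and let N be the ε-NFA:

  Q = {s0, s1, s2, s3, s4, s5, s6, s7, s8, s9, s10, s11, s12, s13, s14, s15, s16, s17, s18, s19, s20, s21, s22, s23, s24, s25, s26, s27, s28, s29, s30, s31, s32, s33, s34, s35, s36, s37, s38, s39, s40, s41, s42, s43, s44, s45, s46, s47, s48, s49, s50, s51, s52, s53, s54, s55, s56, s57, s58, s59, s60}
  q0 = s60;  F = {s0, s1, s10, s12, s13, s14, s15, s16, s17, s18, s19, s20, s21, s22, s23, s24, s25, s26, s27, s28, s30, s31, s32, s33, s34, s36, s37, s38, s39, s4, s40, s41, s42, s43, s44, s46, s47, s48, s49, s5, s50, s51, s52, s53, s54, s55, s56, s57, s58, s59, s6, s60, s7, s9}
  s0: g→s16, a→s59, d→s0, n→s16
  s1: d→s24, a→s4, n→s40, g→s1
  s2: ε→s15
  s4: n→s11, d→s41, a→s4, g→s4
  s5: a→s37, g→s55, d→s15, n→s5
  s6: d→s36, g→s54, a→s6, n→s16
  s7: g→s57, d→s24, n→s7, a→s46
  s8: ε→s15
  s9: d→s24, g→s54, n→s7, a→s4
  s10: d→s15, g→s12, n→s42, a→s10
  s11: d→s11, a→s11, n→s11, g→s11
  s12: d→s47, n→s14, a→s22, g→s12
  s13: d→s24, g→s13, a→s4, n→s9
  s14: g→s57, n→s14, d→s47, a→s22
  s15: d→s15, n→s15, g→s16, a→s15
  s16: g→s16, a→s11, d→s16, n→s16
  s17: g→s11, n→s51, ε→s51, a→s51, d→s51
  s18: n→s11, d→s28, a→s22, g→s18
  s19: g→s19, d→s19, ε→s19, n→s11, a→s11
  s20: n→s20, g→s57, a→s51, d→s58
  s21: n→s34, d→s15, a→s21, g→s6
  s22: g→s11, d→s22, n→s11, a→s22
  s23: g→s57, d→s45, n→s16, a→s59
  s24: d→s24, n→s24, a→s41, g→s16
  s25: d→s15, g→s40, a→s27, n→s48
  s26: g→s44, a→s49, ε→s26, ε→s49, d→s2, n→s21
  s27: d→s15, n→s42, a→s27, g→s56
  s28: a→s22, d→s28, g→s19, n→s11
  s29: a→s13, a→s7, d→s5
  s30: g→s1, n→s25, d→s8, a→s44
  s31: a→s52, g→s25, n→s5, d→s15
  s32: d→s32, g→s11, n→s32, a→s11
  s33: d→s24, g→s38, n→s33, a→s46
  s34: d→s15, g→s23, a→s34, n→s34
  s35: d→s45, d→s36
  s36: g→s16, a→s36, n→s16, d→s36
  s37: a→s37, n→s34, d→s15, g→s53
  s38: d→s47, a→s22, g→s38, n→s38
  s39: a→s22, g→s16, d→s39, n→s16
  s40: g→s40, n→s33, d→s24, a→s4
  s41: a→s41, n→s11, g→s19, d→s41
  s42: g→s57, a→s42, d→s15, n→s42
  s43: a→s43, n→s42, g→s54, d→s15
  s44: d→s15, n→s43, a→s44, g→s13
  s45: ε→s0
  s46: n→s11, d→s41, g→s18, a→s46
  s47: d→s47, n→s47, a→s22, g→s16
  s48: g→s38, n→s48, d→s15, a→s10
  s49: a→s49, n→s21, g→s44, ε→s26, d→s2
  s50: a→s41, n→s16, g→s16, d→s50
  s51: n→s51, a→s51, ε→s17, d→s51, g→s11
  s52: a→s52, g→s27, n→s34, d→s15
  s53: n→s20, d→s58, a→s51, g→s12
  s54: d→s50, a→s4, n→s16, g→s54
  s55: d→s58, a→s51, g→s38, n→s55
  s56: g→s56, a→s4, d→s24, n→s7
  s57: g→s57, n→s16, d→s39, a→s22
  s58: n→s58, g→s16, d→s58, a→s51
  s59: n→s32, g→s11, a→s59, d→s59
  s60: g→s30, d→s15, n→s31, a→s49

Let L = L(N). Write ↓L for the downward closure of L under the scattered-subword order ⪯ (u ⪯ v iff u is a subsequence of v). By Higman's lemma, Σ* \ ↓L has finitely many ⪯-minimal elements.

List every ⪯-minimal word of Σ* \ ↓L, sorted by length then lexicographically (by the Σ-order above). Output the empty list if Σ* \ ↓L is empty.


|Q|=61, |F|=54, |δ|=234 (9 ε).
min D↑ (53 st, q0=0, F={23}): 0:a→1,g→2,n→3,d→4 1:a→1,g→5,n→6,d→4 2:a→5,g→7,n→8,d→4 3:a→9,g→8,n→10,d→4 4:a→4,g→11,n→4,d→4 5:a→5,g→12,n→13,d→4 6:a→6,g→14,n→15,d→4 7:a→16,g→7,n→17,d→18 8:a→19,g→17,n→20,d→4 9:a→9,g→19,n→15,d→4 10:a→21,g→22,n→10,d→4 11:a→23,g→11,n→11,d→11 12:a→16,g→12,n→24,d→18 13:a→13,g→25,n→26,d→4 14:a→14,g→25,n→11,d→27 15:a→15,g→28,n→15,d→4 16:a→16,g→16,n→23,d→29 17:a→16,g→17,n→30,d→18 18:a→29,g→11,n→18,d→18 19:a→19,g→31,n→26,d→4 20:a→32,g→33,n→20,d→4 21:a→21,g→34,n→15,d→4 22:a→35,g→33,n→22,d→36 23:a→23,g→23,n→23,d→23 24:a→16,g→25,n→37,d→18 25:a→16,g→25,n→11,d→38 26:a→26,g→39,n→26,d→4 27:a→27,g→11,n→11,d→27 28:a→40,g→39,n→11,d→41 29:a→29,g→42,n→23,d→29 30:a→43,g→33,n→30,d→18 31:a→16,g→31,n→37,d→18 32:a→32,g→44,n→26,d→4 33:a→45,g→33,n→33,d→46 34:a→35,g→44,n→47,d→36 35:a→35,g→23,n→35,d→35 36:a→35,g→11,n→36,d→36 37:a→43,g→39,n→37,d→18 38:a→29,g→11,n→11,d→38 39:a→45,g→39,n→11,d→48 40:a→40,g→23,n→49,d→40 41:a→40,g→11,n→11,d→41 42:a→23,g→42,n→23,d→42 43:a→43,g→50,n→23,d→29 44:a→45,g→44,n→51,d→46 45:a→45,g→23,n→23,d→45 46:a→45,g→11,n→46,d→46 47:a→35,g→39,n→47,d→36 48:a→45,g→11,n→11,d→48 49:a→23,g→23,n→49,d→49 50:a→45,g→50,n→23,d→52 51:a→45,g→39,n→51,d→46 52:a→45,g→42,n→23,d→52 [Hopcroft].
'dga': N↓-sim [58, 21, 3, 1] end={s11} ∉↓L; 3/3 single-dels accept.
'ggan': N↓-sim [58, 48, 25, 8, 1] end={s11} rej; 4/4 del acc.
'angna': run [58, 46, 34, 19, 3, 1] end={s11} ∉↓L; 5/5 del acc.
'nngag': run [58, 49, 35, 23, 6, 1] end={s11} rej; 5/5 single-dels accept.
4 minimals (antichain).

A = [dga, ggan, angna, nngag].


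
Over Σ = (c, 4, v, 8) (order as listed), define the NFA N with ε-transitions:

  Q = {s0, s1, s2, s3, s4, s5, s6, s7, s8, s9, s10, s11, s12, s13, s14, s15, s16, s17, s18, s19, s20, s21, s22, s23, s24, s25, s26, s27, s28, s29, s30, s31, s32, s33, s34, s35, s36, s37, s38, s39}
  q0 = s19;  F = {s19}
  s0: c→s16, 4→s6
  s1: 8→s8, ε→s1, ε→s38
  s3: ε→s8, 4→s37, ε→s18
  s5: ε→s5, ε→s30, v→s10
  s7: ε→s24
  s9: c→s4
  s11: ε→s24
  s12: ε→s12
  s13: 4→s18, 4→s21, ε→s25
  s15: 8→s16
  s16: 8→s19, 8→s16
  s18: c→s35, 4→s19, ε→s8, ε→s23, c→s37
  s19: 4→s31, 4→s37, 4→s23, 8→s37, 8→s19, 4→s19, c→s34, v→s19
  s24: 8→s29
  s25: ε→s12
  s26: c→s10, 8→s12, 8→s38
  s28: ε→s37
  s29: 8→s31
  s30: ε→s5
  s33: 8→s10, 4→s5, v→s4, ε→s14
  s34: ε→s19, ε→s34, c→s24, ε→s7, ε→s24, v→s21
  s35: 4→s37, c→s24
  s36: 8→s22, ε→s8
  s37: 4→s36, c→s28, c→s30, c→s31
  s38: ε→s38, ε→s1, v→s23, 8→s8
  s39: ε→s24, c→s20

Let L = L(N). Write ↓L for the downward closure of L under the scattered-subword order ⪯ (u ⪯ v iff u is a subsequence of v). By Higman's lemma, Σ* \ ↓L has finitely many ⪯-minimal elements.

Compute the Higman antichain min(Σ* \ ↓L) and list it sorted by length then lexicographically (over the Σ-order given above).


A = [].

|Q|=40, |F|=1, |δ|=66 (24 ε).
min D↑ (1 st, q0=0, F={}): 0:c→0,4→0,v→0,8→0 [Hopcroft].
L(D↑) = ∅; no obstructions.


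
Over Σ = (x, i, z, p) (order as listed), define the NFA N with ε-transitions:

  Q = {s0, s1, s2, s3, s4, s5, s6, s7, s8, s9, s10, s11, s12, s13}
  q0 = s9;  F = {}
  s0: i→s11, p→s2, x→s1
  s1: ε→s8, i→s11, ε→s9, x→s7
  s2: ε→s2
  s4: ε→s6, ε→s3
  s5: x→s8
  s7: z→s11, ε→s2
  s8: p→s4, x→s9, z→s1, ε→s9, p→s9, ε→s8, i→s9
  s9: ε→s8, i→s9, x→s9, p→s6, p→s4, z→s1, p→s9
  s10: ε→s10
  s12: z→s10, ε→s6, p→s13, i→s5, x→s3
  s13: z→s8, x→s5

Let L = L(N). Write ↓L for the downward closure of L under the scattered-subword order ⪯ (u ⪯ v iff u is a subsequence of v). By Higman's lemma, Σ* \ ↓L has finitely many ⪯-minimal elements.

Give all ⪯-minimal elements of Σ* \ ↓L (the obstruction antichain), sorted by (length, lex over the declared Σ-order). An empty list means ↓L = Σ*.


min(Σ*\↓L) = [ε].

|Q|=14, |F|=0, |δ|=35 (11 ε).
min D↑ (1 st, q0=0, F={0}): 0:x→0,i→0,z→0,p→0.
ε ∈ L(D↑) ⇒ ↓L = ∅.


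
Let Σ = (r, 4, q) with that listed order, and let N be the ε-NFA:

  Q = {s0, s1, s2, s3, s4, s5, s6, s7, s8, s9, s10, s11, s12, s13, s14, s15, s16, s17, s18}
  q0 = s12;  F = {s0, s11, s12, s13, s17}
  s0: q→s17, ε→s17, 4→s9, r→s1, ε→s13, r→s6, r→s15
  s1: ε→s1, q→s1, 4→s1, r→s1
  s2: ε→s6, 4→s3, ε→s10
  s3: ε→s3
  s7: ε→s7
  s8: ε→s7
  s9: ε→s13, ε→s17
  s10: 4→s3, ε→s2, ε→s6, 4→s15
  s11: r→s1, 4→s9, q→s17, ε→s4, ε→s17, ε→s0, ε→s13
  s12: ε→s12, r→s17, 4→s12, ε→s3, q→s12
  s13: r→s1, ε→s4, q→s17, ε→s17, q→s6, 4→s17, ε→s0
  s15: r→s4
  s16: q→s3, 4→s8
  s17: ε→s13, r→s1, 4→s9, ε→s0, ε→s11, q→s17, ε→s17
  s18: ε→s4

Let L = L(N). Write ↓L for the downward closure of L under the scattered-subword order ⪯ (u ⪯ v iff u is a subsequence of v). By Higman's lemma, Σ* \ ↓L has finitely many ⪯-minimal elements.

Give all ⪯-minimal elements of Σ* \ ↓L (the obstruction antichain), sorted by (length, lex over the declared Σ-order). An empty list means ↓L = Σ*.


min(Σ*\↓L) = [rr].

|Q|=19, |F|=5, |δ|=53 (26 ε).
min D↑ (3 st, q0=0, F={2}): 0:r→1,4→0,q→0 1:r→2,4→1,q→1 2:r→2,4→2,q→2 (ε-aug+det+¬).
'rr': N↓-sim [11, 9, 4] end={s1,s15,s4,s6} rej; 2/2 deletions ∈↓L.
1 minimals (antichain).
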